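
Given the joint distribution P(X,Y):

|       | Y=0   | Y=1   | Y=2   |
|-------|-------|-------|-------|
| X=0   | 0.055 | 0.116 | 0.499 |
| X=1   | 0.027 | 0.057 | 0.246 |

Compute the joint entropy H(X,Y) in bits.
1.9651 bits

H(X,Y) = -Σ_{x,y} P(x,y) log₂ P(x,y). Per-cell terms -P(x,y)·log₂P(x,y):
  X=0: 0.23014, 0.36051, 0.50044
  X=1: 0.14069, 0.23557, 0.49772
Sum of the 6 terms: H(X,Y) = 1.9651 bits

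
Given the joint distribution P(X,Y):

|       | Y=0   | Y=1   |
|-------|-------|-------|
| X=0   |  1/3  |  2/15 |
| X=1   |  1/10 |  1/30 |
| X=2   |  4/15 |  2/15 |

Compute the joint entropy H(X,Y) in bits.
2.3078 bits

H(X,Y) = -Σ_{x,y} P(x,y) log₂ P(x,y). Per-cell terms -P(x,y)·log₂P(x,y):
  X=0: 0.5283, 0.3876
  X=1: 0.3322, 0.1636
  X=2: 0.5085, 0.3876
Sum of the 6 terms: H(X,Y) = 2.3078 bits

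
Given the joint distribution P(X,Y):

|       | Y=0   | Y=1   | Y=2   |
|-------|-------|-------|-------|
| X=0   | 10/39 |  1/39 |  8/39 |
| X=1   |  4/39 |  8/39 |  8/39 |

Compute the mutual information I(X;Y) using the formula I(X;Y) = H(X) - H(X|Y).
0.1633 bits

I(X;Y) = H(X) - H(X|Y)

Marginal of X (row sums):
  P(X=0) = 10/39 + 1/39 + 8/39 = 19/39
  P(X=1) = 4/39 + 8/39 + 8/39 = 20/39
H(X) = -[(19/39)·log₂(19/39) + (20/39)·log₂(20/39)]
  = 0.5054 + 0.4941 = 0.9995 bits

Marginal of Y (column sums):
  P(Y=0) = 10/39 + 4/39 = 14/39
  P(Y=1) = 1/39 + 8/39 = 3/13
  P(Y=2) = 8/39 + 8/39 = 16/39
H(X|Y) = Σ_y P(y)·H(X|Y=y):
  Y=0: P(Y=0) = 14/39, P(X|Y=0) = (5/7, 2/7) → H(X|Y=0) = 0.8631
  Y=1: P(Y=1) = 3/13, P(X|Y=1) = (1/9, 8/9) → H(X|Y=1) = 0.5033
  Y=2: P(Y=2) = 16/39, P(X|Y=2) = (1/2, 1/2) → H(X|Y=2) = 1.0000
H(X|Y) = (14/39)·0.8631 + (3/13)·0.5033 + (16/39)·1.0000 = 0.8362 bits

I(X;Y) = H(X) - H(X|Y) = 0.9995 - 0.8362 = 0.1633 bits

Cross-check via I(X;Y) = H(X) + H(Y) - H(X,Y): computing H(Y) from the column sums and H(X,Y) from the 6 cells in the same way gives H(Y) = 1.5461 bits and H(X,Y) = 2.3823 bits, so
I(X;Y) = 0.9995 + 1.5461 - 2.3823 = 0.1633 bits ✓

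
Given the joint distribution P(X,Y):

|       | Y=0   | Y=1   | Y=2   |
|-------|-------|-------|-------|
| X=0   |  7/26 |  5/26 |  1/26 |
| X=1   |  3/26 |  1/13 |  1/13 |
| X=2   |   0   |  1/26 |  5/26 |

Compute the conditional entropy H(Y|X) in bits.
1.2170 bits

H(Y|X) = H(X,Y) - H(X)

H(X,Y) = -Σ_{x,y} P(x,y) log₂ P(x,y). Per-cell terms -P(x,y)·log₂P(x,y):
  X=0: 0.509677, 0.457406, 0.180786
  X=1: 0.359478, 0.284649, 0.284649
  X=2: 0.000000, 0.180786, 0.457406
  (cells with P = 0 contribute 0)
Sum of the 9 terms: H(X,Y) = 2.71484 bits

Marginal of X (row sums):
  P(X=0) = 7/26 + 5/26 + 1/26 = 1/2
  P(X=1) = 3/26 + 1/13 + 1/13 = 7/26
  P(X=2) = 0 + 1/26 + 5/26 = 3/13
H(X) = -[(1/2)·log₂(1/2) + (7/26)·log₂(7/26) + (3/13)·log₂(3/13)]
  = 0.500000 + 0.509677 + 0.488187 = 1.49786 bits

H(Y|X) = H(X,Y) - H(X) = 2.71484 - 1.49786 = 1.2170 bits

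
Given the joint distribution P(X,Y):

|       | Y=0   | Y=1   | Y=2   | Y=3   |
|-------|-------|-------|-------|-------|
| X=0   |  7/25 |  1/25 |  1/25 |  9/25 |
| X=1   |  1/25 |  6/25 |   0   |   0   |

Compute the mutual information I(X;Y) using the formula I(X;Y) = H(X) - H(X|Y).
0.5158 bits

I(X;Y) = H(X) - H(X|Y)

Marginal of X (row sums):
  P(X=0) = 7/25 + 1/25 + 1/25 + 9/25 = 18/25
  P(X=1) = 1/25 + 6/25 + 0 + 0 = 7/25
H(X) = -[(18/25)·log₂(18/25) + (7/25)·log₂(7/25)]
  = 0.34123 + 0.51422 = 0.85545 bits

Marginal of Y (column sums):
  P(Y=0) = 7/25 + 1/25 = 8/25
  P(Y=1) = 1/25 + 6/25 = 7/25
  P(Y=2) = 1/25 + 0 = 1/25
  P(Y=3) = 9/25 + 0 = 9/25
H(X|Y) = Σ_y P(y)·H(X|Y=y):
  Y=0: P(Y=0) = 8/25, P(X|Y=0) = (7/8, 1/8) → H(X|Y=0) = 0.54356
  Y=1: P(Y=1) = 7/25, P(X|Y=1) = (1/7, 6/7) → H(X|Y=1) = 0.59167
  Y=2: P(Y=2) = 1/25, P(X|Y=2) = (1, 0) → H(X|Y=2) = 0.00000
  Y=3: P(Y=3) = 9/25, P(X|Y=3) = (1, 0) → H(X|Y=3) = 0.00000
H(X|Y) = (8/25)·0.54356 + (7/25)·0.59167 + (1/25)·0.00000 + (9/25)·0.00000 = 0.33961 bits

I(X;Y) = H(X) - H(X|Y) = 0.85545 - 0.33961 = 0.5158 bits

Cross-check via I(X;Y) = H(X) + H(Y) - H(X,Y): computing H(Y) from the column sums and H(X,Y) from the 8 cells in the same way gives H(Y) = 1.75662 bits and H(X,Y) = 2.09623 bits, so
I(X;Y) = 0.85545 + 1.75662 - 2.09623 = 0.5158 bits ✓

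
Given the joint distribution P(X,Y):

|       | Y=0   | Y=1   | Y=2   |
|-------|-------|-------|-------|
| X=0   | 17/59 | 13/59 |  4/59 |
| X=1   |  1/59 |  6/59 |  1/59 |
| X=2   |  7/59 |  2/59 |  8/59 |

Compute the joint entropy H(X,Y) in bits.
2.7173 bits

H(X,Y) = -Σ_{x,y} P(x,y) log₂ P(x,y). Per-cell terms -P(x,y)·log₂P(x,y):
  X=0: 0.51726, 0.48082, 0.26323
  X=1: 0.09971, 0.33536, 0.09971
  X=2: 0.36486, 0.16551, 0.39087
Sum of the 9 terms: H(X,Y) = 2.7173 bits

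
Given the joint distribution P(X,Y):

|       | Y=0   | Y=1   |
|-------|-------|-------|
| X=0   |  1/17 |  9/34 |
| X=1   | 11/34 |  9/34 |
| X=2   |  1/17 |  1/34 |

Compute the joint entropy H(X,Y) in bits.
2.1724 bits

H(X,Y) = -Σ_{x,y} P(x,y) log₂ P(x,y). Per-cell terms -P(x,y)·log₂P(x,y):
  X=0: 0.24044, 0.50758
  X=1: 0.52672, 0.50758
  X=2: 0.24044, 0.14963
Sum of the 6 terms: H(X,Y) = 2.1724 bits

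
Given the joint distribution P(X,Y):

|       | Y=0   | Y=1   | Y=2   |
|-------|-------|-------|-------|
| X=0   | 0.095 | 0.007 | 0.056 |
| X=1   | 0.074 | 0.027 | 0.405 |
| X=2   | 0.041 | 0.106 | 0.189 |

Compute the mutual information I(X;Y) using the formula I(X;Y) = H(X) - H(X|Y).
0.1817 bits

I(X;Y) = H(X) - H(X|Y)

Marginal of X (row sums):
  P(X=0) = 0.095 + 0.007 + 0.056 = 0.158
  P(X=1) = 0.074 + 0.027 + 0.405 = 0.506
  P(X=2) = 0.041 + 0.106 + 0.189 = 0.336
H(X) = -[0.158·log₂(0.158) + 0.506·log₂(0.506) + 0.336·log₂(0.336)]
  = 0.4206 + 0.4973 + 0.5287 = 1.4466 bits

Marginal of Y (column sums):
  P(Y=0) = 0.095 + 0.074 + 0.041 = 0.210
  P(Y=1) = 0.007 + 0.027 + 0.106 = 0.140
  P(Y=2) = 0.056 + 0.405 + 0.189 = 0.650
H(X|Y) = Σ_y P(y)·H(X|Y=y):
  Y=0: P(Y=0) = 0.210, P(X|Y=0) = (19/42, 37/105, 41/210) → H(X|Y=0) = 1.5081
  Y=1: P(Y=1) = 0.140, P(X|Y=1) = (1/20, 27/140, 53/70) → H(X|Y=1) = 0.9779
  Y=2: P(Y=2) = 0.650, P(X|Y=2) = (28/325, 81/130, 189/650) → H(X|Y=2) = 1.2481
H(X|Y) = 0.210·1.5081 + 0.140·0.9779 + 0.650·1.2481 = 1.2649 bits

I(X;Y) = H(X) - H(X|Y) = 1.4466 - 1.2649 = 0.1817 bits

Cross-check via I(X;Y) = H(X) + H(Y) - H(X,Y): computing H(Y) from the column sums and H(X,Y) from the 9 cells in the same way gives H(Y) = 1.2739 bits and H(X,Y) = 2.5388 bits, so
I(X;Y) = 1.4466 + 1.2739 - 2.5388 = 0.1817 bits ✓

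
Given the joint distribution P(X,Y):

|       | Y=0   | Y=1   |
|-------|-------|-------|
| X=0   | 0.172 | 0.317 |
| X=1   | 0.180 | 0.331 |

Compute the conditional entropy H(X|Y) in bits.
0.9997 bits

H(X|Y) = H(X,Y) - H(Y)

H(X,Y) = -Σ_{x,y} P(x,y) log₂ P(x,y). Per-cell terms -P(x,y)·log₂P(x,y):
  X=0: 0.4368, 0.5254
  X=1: 0.4453, 0.5280
Sum of the 4 terms: H(X,Y) = 1.9355 bits

Marginal of Y (column sums):
  P(Y=0) = 0.172 + 0.180 = 0.352
  P(Y=1) = 0.317 + 0.331 = 0.648
H(Y) = -[0.352·log₂(0.352) + 0.648·log₂(0.648)]
  = 0.5302 + 0.4056 = 0.9358 bits

H(X|Y) = H(X,Y) - H(Y) = 1.9355 - 0.9358 = 0.9997 bits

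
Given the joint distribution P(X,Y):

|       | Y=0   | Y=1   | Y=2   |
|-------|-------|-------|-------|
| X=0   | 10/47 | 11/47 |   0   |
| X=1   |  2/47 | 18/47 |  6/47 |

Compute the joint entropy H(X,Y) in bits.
2.0686 bits

H(X,Y) = -Σ_{x,y} P(x,y) log₂ P(x,y). Per-cell terms -P(x,y)·log₂P(x,y):
  X=0: 0.4750, 0.4904, 0.0000
  X=1: 0.1938, 0.5303, 0.3791
  (cells with P = 0 contribute 0)
Sum of the 6 terms: H(X,Y) = 2.0686 bits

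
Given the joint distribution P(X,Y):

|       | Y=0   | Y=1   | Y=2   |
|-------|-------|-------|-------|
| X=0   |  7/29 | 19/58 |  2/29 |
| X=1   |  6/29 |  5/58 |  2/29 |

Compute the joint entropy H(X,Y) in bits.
2.3297 bits

H(X,Y) = -Σ_{x,y} P(x,y) log₂ P(x,y). Per-cell terms -P(x,y)·log₂P(x,y):
  X=0: 0.4950, 0.5274, 0.2661
  X=1: 0.4703, 0.3048, 0.2661
Sum of the 6 terms: H(X,Y) = 2.3297 bits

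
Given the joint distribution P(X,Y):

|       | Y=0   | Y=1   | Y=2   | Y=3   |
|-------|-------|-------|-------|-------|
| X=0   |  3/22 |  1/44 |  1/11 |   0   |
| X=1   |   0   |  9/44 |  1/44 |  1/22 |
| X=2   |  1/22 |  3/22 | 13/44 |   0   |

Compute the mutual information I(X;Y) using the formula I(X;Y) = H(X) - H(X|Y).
0.4886 bits

I(X;Y) = H(X) - H(X|Y)

Marginal of X (row sums):
  P(X=0) = 3/22 + 1/44 + 1/11 + 0 = 1/4
  P(X=1) = 0 + 9/44 + 1/44 + 1/22 = 3/11
  P(X=2) = 1/22 + 3/22 + 13/44 + 0 = 21/44
H(X) = -[(1/4)·log₂(1/4) + (3/11)·log₂(3/11) + (21/44)·log₂(21/44)]
  = 0.5000 + 0.5112 + 0.5093 = 1.5205 bits

Marginal of Y (column sums):
  P(Y=0) = 3/22 + 0 + 1/22 = 2/11
  P(Y=1) = 1/44 + 9/44 + 3/22 = 4/11
  P(Y=2) = 1/11 + 1/44 + 13/44 = 9/22
  P(Y=3) = 0 + 1/22 + 0 = 1/22
H(X|Y) = Σ_y P(y)·H(X|Y=y):
  Y=0: P(Y=0) = 2/11, P(X|Y=0) = (3/4, 0, 1/4) → H(X|Y=0) = 0.8113
  Y=1: P(Y=1) = 4/11, P(X|Y=1) = (1/16, 9/16, 3/8) → H(X|Y=1) = 1.2476
  Y=2: P(Y=2) = 9/22, P(X|Y=2) = (2/9, 1/18, 13/18) → H(X|Y=2) = 1.0529
  Y=3: P(Y=3) = 1/22, P(X|Y=3) = (0, 1, 0) → H(X|Y=3) = 0.0000
H(X|Y) = (2/11)·0.8113 + (4/11)·1.2476 + (9/22)·1.0529 + (1/22)·0.0000 = 1.0319 bits

I(X;Y) = H(X) - H(X|Y) = 1.5205 - 1.0319 = 0.4886 bits

Cross-check via I(X;Y) = H(X) + H(Y) - H(X,Y): computing H(Y) from the column sums and H(X,Y) from the 12 cells in the same way gives H(Y) = 1.7081 bits and H(X,Y) = 2.7400 bits, so
I(X;Y) = 1.5205 + 1.7081 - 2.7400 = 0.4886 bits ✓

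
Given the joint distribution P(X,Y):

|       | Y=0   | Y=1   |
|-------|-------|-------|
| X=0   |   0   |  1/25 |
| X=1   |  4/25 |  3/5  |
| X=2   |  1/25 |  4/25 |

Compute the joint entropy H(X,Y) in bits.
1.6597 bits

H(X,Y) = -Σ_{x,y} P(x,y) log₂ P(x,y). Per-cell terms -P(x,y)·log₂P(x,y):
  X=0: 0.00000, 0.18575
  X=1: 0.42302, 0.44218
  X=2: 0.18575, 0.42302
  (cells with P = 0 contribute 0)
Sum of the 6 terms: H(X,Y) = 1.6597 bits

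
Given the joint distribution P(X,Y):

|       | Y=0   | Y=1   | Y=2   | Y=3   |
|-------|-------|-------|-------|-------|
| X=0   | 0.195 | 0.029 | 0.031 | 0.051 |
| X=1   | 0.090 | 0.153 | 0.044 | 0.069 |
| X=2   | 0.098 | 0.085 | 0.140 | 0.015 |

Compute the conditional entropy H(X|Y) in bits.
1.3868 bits

H(X|Y) = H(X,Y) - H(Y)

H(X,Y) = -Σ_{x,y} P(x,y) log₂ P(x,y). Per-cell terms -P(x,y)·log₂P(x,y):
  X=0: 0.459899, 0.148126, 0.155359, 0.218961
  X=1: 0.312654, 0.414385, 0.198280, 0.266151
  X=2: 0.328405, 0.302293, 0.397110, 0.090883
Sum of the 12 terms: H(X,Y) = 3.29251 bits

Marginal of Y (column sums):
  P(Y=0) = 0.195 + 0.090 + 0.098 = 0.383
  P(Y=1) = 0.029 + 0.153 + 0.085 = 0.267
  P(Y=2) = 0.031 + 0.044 + 0.140 = 0.215
  P(Y=3) = 0.051 + 0.069 + 0.015 = 0.135
H(Y) = -[0.383·log₂(0.383) + 0.267·log₂(0.267) + 0.215·log₂(0.215) + 0.135·log₂(0.135)]
  = 0.530296 + 0.508659 + 0.476782 + 0.390011 = 1.90575 bits

H(X|Y) = H(X,Y) - H(Y) = 3.29251 - 1.90575 = 1.3868 bits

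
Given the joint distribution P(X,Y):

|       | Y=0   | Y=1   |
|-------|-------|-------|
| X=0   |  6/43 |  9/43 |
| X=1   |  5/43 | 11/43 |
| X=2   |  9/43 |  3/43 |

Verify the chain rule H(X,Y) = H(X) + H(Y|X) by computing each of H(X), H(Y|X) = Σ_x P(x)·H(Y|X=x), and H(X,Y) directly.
H(X) = 1.5746 bits, H(Y|X) = 0.8985 bits, H(X,Y) = 2.4731 bits

Marginal of X (row sums):
  P(X=0) = 6/43 + 9/43 = 15/43
  P(X=1) = 5/43 + 11/43 = 16/43
  P(X=2) = 9/43 + 3/43 = 12/43
H(X) = -[(15/43)·log₂(15/43) + (16/43)·log₂(16/43) + (12/43)·log₂(12/43)]
  = 0.53001 + 0.53070 + 0.51385 = 1.5746 bits

H(Y|X) = Σ_x P(x)·H(Y|X=x):
  X=0: P(X=0) = 15/43, P(Y|X=0) = (2/5, 3/5) → H(Y|X=0) = 0.97095
  X=1: P(X=1) = 16/43, P(Y|X=1) = (5/16, 11/16) → H(Y|X=1) = 0.89604
  X=2: P(X=2) = 12/43, P(Y|X=2) = (3/4, 1/4) → H(Y|X=2) = 0.81128
H(Y|X) = (15/43)·0.97095 + (16/43)·0.89604 + (12/43)·0.81128 = 0.8985 bits

H(X,Y) = -Σ_{x,y} P(x,y) log₂ P(x,y). Per-cell terms -P(x,y)·log₂P(x,y):
  X=0: 0.39646, 0.47226
  X=1: 0.36097, 0.50314
  X=2: 0.47226, 0.26800
Sum of the 6 terms: H(X,Y) = 2.4731 bits

Chain rule check:
  H(X) + H(Y|X) = 1.5746 + 0.8985 = 2.4731 bits
  H(X,Y) = 2.4731 bits
✓ Chain rule verified.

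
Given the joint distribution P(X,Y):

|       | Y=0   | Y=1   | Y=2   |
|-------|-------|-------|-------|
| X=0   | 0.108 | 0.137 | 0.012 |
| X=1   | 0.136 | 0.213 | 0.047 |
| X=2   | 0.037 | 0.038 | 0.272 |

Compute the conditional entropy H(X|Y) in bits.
1.1838 bits

H(X|Y) = H(X,Y) - H(Y)

H(X,Y) = -Σ_{x,y} P(x,y) log₂ P(x,y). Per-cell terms -P(x,y)·log₂P(x,y):
  X=0: 0.34678, 0.39288, 0.07657
  X=1: 0.39145, 0.47522, 0.20733
  X=2: 0.17598, 0.17928, 0.51090
Sum of the 9 terms: H(X,Y) = 2.75639 bits

Marginal of Y (column sums):
  P(Y=0) = 0.108 + 0.136 + 0.037 = 0.281
  P(Y=1) = 0.137 + 0.213 + 0.038 = 0.388
  P(Y=2) = 0.012 + 0.047 + 0.272 = 0.331
H(Y) = -[0.281·log₂(0.281) + 0.388·log₂(0.388) + 0.331·log₂(0.331)]
  = 0.51461 + 0.52996 + 0.52798 = 1.57255 bits

H(X|Y) = H(X,Y) - H(Y) = 2.75639 - 1.57255 = 1.1838 bits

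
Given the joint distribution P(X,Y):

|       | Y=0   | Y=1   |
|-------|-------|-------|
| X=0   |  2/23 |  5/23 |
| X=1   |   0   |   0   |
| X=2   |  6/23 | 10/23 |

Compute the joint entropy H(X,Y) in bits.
1.8132 bits

H(X,Y) = -Σ_{x,y} P(x,y) log₂ P(x,y). Per-cell terms -P(x,y)·log₂P(x,y):
  X=0: 0.30640, 0.47862
  X=1: 0.00000, 0.00000
  X=2: 0.50572, 0.52245
  (cells with P = 0 contribute 0)
Sum of the 6 terms: H(X,Y) = 1.8132 bits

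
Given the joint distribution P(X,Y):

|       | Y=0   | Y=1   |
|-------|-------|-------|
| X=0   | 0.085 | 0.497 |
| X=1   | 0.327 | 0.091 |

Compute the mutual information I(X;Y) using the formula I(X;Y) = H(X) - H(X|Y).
0.3124 bits

I(X;Y) = H(X) - H(X|Y)

Marginal of X (row sums):
  P(X=0) = 0.085 + 0.497 = 0.582
  P(X=1) = 0.327 + 0.091 = 0.418
H(X) = -[0.582·log₂(0.582) + 0.418·log₂(0.418)]
  = 0.4545 + 0.5260 = 0.9805 bits

Marginal of Y (column sums):
  P(Y=0) = 0.085 + 0.327 = 0.412
  P(Y=1) = 0.497 + 0.091 = 0.588
H(X|Y) = Σ_y P(y)·H(X|Y=y):
  Y=0: P(Y=0) = 0.412, P(X|Y=0) = (85/412, 327/412) → H(X|Y=0) = 0.7344
  Y=1: P(Y=1) = 0.588, P(X|Y=1) = (71/84, 13/84) → H(X|Y=1) = 0.6216
H(X|Y) = 0.412·0.7344 + 0.588·0.6216 = 0.6681 bits

I(X;Y) = H(X) - H(X|Y) = 0.9805 - 0.6681 = 0.3124 bits

Cross-check via I(X;Y) = H(X) + H(Y) - H(X,Y): computing H(Y) from the column sums and H(X,Y) from the 4 cells in the same way gives H(Y) = 0.9775 bits and H(X,Y) = 1.6456 bits, so
I(X;Y) = 0.9805 + 0.9775 - 1.6456 = 0.3124 bits ✓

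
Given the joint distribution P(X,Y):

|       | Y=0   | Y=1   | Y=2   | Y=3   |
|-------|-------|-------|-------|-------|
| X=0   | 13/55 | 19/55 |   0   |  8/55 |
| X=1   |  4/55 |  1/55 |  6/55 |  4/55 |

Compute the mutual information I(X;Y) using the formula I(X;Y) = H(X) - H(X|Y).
0.2976 bits

I(X;Y) = H(X) - H(X|Y)

Marginal of X (row sums):
  P(X=0) = 13/55 + 19/55 + 0 + 8/55 = 8/11
  P(X=1) = 4/55 + 1/55 + 6/55 + 4/55 = 3/11
H(X) = -[(8/11)·log₂(8/11) + (3/11)·log₂(3/11)]
  = 0.3341321 + 0.5112189 = 0.845351 bits

Marginal of Y (column sums):
  P(Y=0) = 13/55 + 4/55 = 17/55
  P(Y=1) = 19/55 + 1/55 = 4/11
  P(Y=2) = 0 + 6/55 = 6/55
  P(Y=3) = 8/55 + 4/55 = 12/55
H(X|Y) = Σ_y P(y)·H(X|Y=y):
  Y=0: P(Y=0) = 17/55, P(X|Y=0) = (13/17, 4/17) → H(X|Y=0) = 0.7871266
  Y=1: P(Y=1) = 4/11, P(X|Y=1) = (19/20, 1/20) → H(X|Y=1) = 0.2863970
  Y=2: P(Y=2) = 6/55, P(X|Y=2) = (0, 1) → H(X|Y=2) = 0.0000000
  Y=3: P(Y=3) = 12/55, P(X|Y=3) = (2/3, 1/3) → H(X|Y=3) = 0.9182958
H(X|Y) = (17/55)·0.7871266 + (4/11)·0.2863970 + (6/55)·0.0000000 + (12/55)·0.9182958 = 0.547793 bits

I(X;Y) = H(X) - H(X|Y) = 0.845351 - 0.547793 = 0.2976 bits

Cross-check via I(X;Y) = H(X) + H(Y) - H(X,Y): computing H(Y) from the column sums and H(X,Y) from the 8 cells in the same way gives H(Y) = 1.882182 bits and H(X,Y) = 2.429976 bits, so
I(X;Y) = 0.845351 + 1.882182 - 2.429976 = 0.2976 bits ✓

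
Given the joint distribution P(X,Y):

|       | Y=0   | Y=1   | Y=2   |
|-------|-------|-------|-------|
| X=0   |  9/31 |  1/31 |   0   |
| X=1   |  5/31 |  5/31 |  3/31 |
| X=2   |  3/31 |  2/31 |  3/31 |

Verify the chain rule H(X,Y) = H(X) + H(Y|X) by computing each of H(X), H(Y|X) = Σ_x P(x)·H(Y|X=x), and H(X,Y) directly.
H(X) = 1.5566 bits, H(Y|X) = 1.2036 bits, H(X,Y) = 2.7602 bits

Marginal of X (row sums):
  P(X=0) = 9/31 + 1/31 + 0 = 10/31
  P(X=1) = 5/31 + 5/31 + 3/31 = 13/31
  P(X=2) = 3/31 + 2/31 + 3/31 = 8/31
H(X) = -[(10/31)·log₂(10/31) + (13/31)·log₂(13/31) + (8/31)·log₂(8/31)]
  = 0.52654 + 0.52577 + 0.50431 = 1.5566 bits

H(Y|X) = Σ_x P(x)·H(Y|X=x):
  X=0: P(X=0) = 10/31, P(Y|X=0) = (9/10, 1/10, 0) → H(Y|X=0) = 0.46900
  X=1: P(X=1) = 13/31, P(Y|X=1) = (5/13, 5/13, 3/13) → H(Y|X=1) = 1.54858
  X=2: P(X=2) = 8/31, P(Y|X=2) = (3/8, 1/4, 3/8) → H(Y|X=2) = 1.56128
H(Y|X) = (10/31)·0.46900 + (13/31)·1.54858 + (8/31)·1.56128 = 1.2036 bits

H(X,Y) = -Σ_{x,y} P(x,y) log₂ P(x,y). Per-cell terms -P(x,y)·log₂P(x,y):
  X=0: 0.51801, 0.15981, 0.00000
  X=1: 0.42456, 0.42456, 0.32605
  X=2: 0.32605, 0.25511, 0.32605
  (cells with P = 0 contribute 0)
Sum of the 9 terms: H(X,Y) = 2.7602 bits

Chain rule check:
  H(X) + H(Y|X) = 1.5566 + 1.2036 = 2.7602 bits
  H(X,Y) = 2.7602 bits
✓ Chain rule verified.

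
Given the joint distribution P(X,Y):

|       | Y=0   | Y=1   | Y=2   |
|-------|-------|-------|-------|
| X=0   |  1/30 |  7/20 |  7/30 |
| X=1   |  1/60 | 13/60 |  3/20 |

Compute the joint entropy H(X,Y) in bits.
2.1706 bits

H(X,Y) = -Σ_{x,y} P(x,y) log₂ P(x,y). Per-cell terms -P(x,y)·log₂P(x,y):
  X=0: 0.1636, 0.5301, 0.4899
  X=1: 0.0984, 0.4781, 0.4105
Sum of the 6 terms: H(X,Y) = 2.1706 bits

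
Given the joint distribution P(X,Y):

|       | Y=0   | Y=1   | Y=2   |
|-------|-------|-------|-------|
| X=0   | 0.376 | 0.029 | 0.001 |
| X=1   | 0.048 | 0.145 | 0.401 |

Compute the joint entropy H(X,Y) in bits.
1.8316 bits

H(X,Y) = -Σ_{x,y} P(x,y) log₂ P(x,y). Per-cell terms -P(x,y)·log₂P(x,y):
  X=0: 0.5306, 0.1481, 0.0100
  X=1: 0.2103, 0.4040, 0.5286
Sum of the 6 terms: H(X,Y) = 1.8316 bits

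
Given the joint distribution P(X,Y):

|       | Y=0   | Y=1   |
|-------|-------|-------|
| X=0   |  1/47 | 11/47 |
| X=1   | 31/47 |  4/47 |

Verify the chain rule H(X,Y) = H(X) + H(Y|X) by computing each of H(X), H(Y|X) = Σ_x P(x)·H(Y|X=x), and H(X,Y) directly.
H(X) = 0.8196 bits, H(Y|X) = 0.4875 bits, H(X,Y) = 1.3071 bits

Marginal of X (row sums):
  P(X=0) = 1/47 + 11/47 = 12/47
  P(X=1) = 31/47 + 4/47 = 35/47
H(X) = -[(12/47)·log₂(12/47) + (35/47)·log₂(35/47)]
  = 0.50288 + 0.31672 = 0.8196 bits

H(Y|X) = Σ_x P(x)·H(Y|X=x):
  X=0: P(X=0) = 12/47, P(Y|X=0) = (1/12, 11/12) → H(Y|X=0) = 0.41382
  X=1: P(X=1) = 35/47, P(Y|X=1) = (31/35, 4/35) → H(Y|X=1) = 0.51271
H(Y|X) = (12/47)·0.41382 + (35/47)·0.51271 = 0.4875 bits

H(X,Y) = -Σ_{x,y} P(x,y) log₂ P(x,y). Per-cell terms -P(x,y)·log₂P(x,y):
  X=0: 0.11818, 0.49036
  X=1: 0.39600, 0.30252
Sum of the 4 terms: H(X,Y) = 1.3071 bits

Chain rule check:
  H(X) + H(Y|X) = 0.8196 + 0.4875 = 1.3071 bits
  H(X,Y) = 1.3071 bits
✓ Chain rule verified.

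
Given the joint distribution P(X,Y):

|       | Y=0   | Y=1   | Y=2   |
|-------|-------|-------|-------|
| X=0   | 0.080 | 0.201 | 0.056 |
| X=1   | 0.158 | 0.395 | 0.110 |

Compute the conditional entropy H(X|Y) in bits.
0.9219 bits

H(X|Y) = H(X,Y) - H(Y)

H(X,Y) = -Σ_{x,y} P(x,y) log₂ P(x,y). Per-cell terms -P(x,y)·log₂P(x,y):
  X=0: 0.291508, 0.465261, 0.232872
  X=1: 0.420597, 0.529330, 0.350287
Sum of the 6 terms: H(X,Y) = 2.289855 bits

Marginal of Y (column sums):
  P(Y=0) = 0.080 + 0.158 = 0.238
  P(Y=1) = 0.201 + 0.395 = 0.596
  P(Y=2) = 0.056 + 0.110 = 0.166
H(Y) = -[0.238·log₂(0.238) + 0.596·log₂(0.596) + 0.166·log₂(0.166)]
  = 0.492890 + 0.444983 + 0.430064 = 1.367937 bits

H(X|Y) = H(X,Y) - H(Y) = 2.289855 - 1.367937 = 0.9219 bits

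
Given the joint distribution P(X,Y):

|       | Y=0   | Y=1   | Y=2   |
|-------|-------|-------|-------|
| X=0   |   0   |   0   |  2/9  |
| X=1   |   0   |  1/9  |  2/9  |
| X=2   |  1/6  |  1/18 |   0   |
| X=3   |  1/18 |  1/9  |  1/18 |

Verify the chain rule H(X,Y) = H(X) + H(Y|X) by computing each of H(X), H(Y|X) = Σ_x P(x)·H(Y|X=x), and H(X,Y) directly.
H(X) = 1.9749 bits, H(Y|X) = 0.8197 bits, H(X,Y) = 2.7947 bits

Marginal of X (row sums):
  P(X=0) = 0 + 0 + 2/9 = 2/9
  P(X=1) = 0 + 1/9 + 2/9 = 1/3
  P(X=2) = 1/6 + 1/18 + 0 = 2/9
  P(X=3) = 1/18 + 1/9 + 1/18 = 2/9
H(X) = -[(2/9)·log₂(2/9) + (1/3)·log₂(1/3) + (2/9)·log₂(2/9) + (2/9)·log₂(2/9)]
  = 0.4822 + 0.5283 + 0.4822 + 0.4822 = 1.9749 bits

H(Y|X) = Σ_x P(x)·H(Y|X=x):
  X=0: P(X=0) = 2/9, P(Y|X=0) = (0, 0, 1) → H(Y|X=0) = 0.0000
  X=1: P(X=1) = 1/3, P(Y|X=1) = (0, 1/3, 2/3) → H(Y|X=1) = 0.9183
  X=2: P(X=2) = 2/9, P(Y|X=2) = (3/4, 1/4, 0) → H(Y|X=2) = 0.8113
  X=3: P(X=3) = 2/9, P(Y|X=3) = (1/4, 1/2, 1/4) → H(Y|X=3) = 1.5000
H(Y|X) = (2/9)·0.0000 + (1/3)·0.9183 + (2/9)·0.8113 + (2/9)·1.5000 = 0.8197 bits

H(X,Y) = -Σ_{x,y} P(x,y) log₂ P(x,y). Per-cell terms -P(x,y)·log₂P(x,y):
  X=0: 0.0000, 0.0000, 0.4822
  X=1: 0.0000, 0.3522, 0.4822
  X=2: 0.4308, 0.2317, 0.0000
  X=3: 0.2317, 0.3522, 0.2317
  (cells with P = 0 contribute 0)
Sum of the 12 terms: H(X,Y) = 2.7947 bits

Chain rule check:
  H(X) + H(Y|X) = 1.9749 + 0.8197 = 2.7946 bits
  H(X,Y) = 2.7947 bits
✓ Chain rule verified (Δ = 0.0001 is 4-dp rounding noise: each of the three values was rounded independently).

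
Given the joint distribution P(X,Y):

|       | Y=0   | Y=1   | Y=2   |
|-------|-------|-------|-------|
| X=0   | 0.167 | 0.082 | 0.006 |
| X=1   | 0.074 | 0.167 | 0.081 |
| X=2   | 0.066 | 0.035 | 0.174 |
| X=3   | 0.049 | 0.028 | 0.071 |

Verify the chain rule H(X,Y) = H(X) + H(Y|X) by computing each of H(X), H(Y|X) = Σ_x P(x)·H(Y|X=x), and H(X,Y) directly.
H(X) = 1.9493 bits, H(Y|X) = 1.3206 bits, H(X,Y) = 3.2699 bits

Marginal of X (row sums):
  P(X=0) = 0.167 + 0.082 + 0.006 = 0.255
  P(X=1) = 0.074 + 0.167 + 0.081 = 0.322
  P(X=2) = 0.066 + 0.035 + 0.174 = 0.275
  P(X=3) = 0.049 + 0.028 + 0.071 = 0.148
H(X) = -[0.255·log₂(0.255) + 0.322·log₂(0.322) + 0.275·log₂(0.275) + 0.148·log₂(0.148)]
  = 0.50271 + 0.52643 + 0.51219 + 0.40794 = 1.9493 bits

H(Y|X) = Σ_x P(x)·H(Y|X=x):
  X=0: P(X=0) = 0.255, P(Y|X=0) = (167/255, 82/255, 2/85) → H(Y|X=0) = 1.05354
  X=1: P(X=1) = 0.322, P(Y|X=1) = (37/161, 167/322, 81/322) → H(Y|X=1) = 1.47966
  X=2: P(X=2) = 0.275, P(Y|X=2) = (6/25, 7/55, 174/275) → H(Y|X=2) = 1.29046
  X=3: P(X=3) = 0.148, P(Y|X=3) = (49/148, 7/37, 71/148) → H(Y|X=3) = 1.49081
H(Y|X) = 0.255·1.05354 + 0.322·1.47966 + 0.275·1.29046 + 0.148·1.49081 = 1.3206 bits

H(X,Y) = -Σ_{x,y} P(x,y) log₂ P(x,y). Per-cell terms -P(x,y)·log₂P(x,y):
  X=0: 0.43121, 0.29588, 0.04428
  X=1: 0.27797, 0.43121, 0.29370
  X=2: 0.25881, 0.16928, 0.43897
  X=3: 0.21320, 0.14444, 0.27094
Sum of the 12 terms: H(X,Y) = 3.2699 bits

Chain rule check:
  H(X) + H(Y|X) = 1.9493 + 1.3206 = 3.2699 bits
  H(X,Y) = 3.2699 bits
✓ Chain rule verified.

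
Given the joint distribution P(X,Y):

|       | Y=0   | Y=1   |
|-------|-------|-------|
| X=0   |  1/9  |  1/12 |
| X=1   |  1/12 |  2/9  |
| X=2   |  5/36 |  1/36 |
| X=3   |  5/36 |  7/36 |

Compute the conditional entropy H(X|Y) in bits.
1.8282 bits

H(X|Y) = H(X,Y) - H(Y)

H(X,Y) = -Σ_{x,y} P(x,y) log₂ P(x,y). Per-cell terms -P(x,y)·log₂P(x,y):
  X=0: 0.3522, 0.2987
  X=1: 0.2987, 0.4822
  X=2: 0.3956, 0.1436
  X=3: 0.3956, 0.4594
Sum of the 8 terms: H(X,Y) = 2.8260 bits

Marginal of Y (column sums):
  P(Y=0) = 1/9 + 1/12 + 5/36 + 5/36 = 17/36
  P(Y=1) = 1/12 + 2/9 + 1/36 + 7/36 = 19/36
H(Y) = -[(17/36)·log₂(17/36) + (19/36)·log₂(19/36)]
  = 0.5112 + 0.4866 = 0.9978 bits

H(X|Y) = H(X,Y) - H(Y) = 2.8260 - 0.9978 = 1.8282 bits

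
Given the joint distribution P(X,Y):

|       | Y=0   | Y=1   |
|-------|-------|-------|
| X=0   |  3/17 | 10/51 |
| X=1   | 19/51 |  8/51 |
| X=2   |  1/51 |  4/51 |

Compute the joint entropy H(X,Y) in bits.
2.2517 bits

H(X,Y) = -Σ_{x,y} P(x,y) log₂ P(x,y). Per-cell terms -P(x,y)·log₂P(x,y):
  X=0: 0.441618, 0.460882
  X=1: 0.530695, 0.419204
  X=2: 0.111224, 0.288033
Sum of the 6 terms: H(X,Y) = 2.2517 bits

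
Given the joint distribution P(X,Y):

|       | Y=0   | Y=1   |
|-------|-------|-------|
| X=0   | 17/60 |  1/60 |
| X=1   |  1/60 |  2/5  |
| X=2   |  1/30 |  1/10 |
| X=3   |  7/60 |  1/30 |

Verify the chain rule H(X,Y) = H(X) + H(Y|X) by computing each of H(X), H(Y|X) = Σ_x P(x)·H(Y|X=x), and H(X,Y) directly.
H(X) = 1.8455 bits, H(Y|X) = 0.4166 bits, H(X,Y) = 2.2621 bits

Marginal of X (row sums):
  P(X=0) = 17/60 + 1/60 = 3/10
  P(X=1) = 1/60 + 2/5 = 5/12
  P(X=2) = 1/30 + 1/10 = 2/15
  P(X=3) = 7/60 + 1/30 = 3/20
H(X) = -[(3/10)·log₂(3/10) + (5/12)·log₂(5/12) + (2/15)·log₂(2/15) + (3/20)·log₂(3/20)]
  = 0.5211 + 0.5263 + 0.3876 + 0.4105 = 1.8455 bits

H(Y|X) = Σ_x P(x)·H(Y|X=x):
  X=0: P(X=0) = 3/10, P(Y|X=0) = (17/18, 1/18) → H(Y|X=0) = 0.3095
  X=1: P(X=1) = 5/12, P(Y|X=1) = (1/25, 24/25) → H(Y|X=1) = 0.2423
  X=2: P(X=2) = 2/15, P(Y|X=2) = (1/4, 3/4) → H(Y|X=2) = 0.8113
  X=3: P(X=3) = 3/20, P(Y|X=3) = (7/9, 2/9) → H(Y|X=3) = 0.7642
H(Y|X) = (3/10)·0.3095 + (5/12)·0.2423 + (2/15)·0.8113 + (3/20)·0.7642 = 0.4166 bits

H(X,Y) = -Σ_{x,y} P(x,y) log₂ P(x,y). Per-cell terms -P(x,y)·log₂P(x,y):
  X=0: 0.5155, 0.0984
  X=1: 0.0984, 0.5288
  X=2: 0.1636, 0.3322
  X=3: 0.3616, 0.1636
Sum of the 8 terms: H(X,Y) = 2.2621 bits

Chain rule check:
  H(X) + H(Y|X) = 1.8455 + 0.4166 = 2.2621 bits
  H(X,Y) = 2.2621 bits
✓ Chain rule verified.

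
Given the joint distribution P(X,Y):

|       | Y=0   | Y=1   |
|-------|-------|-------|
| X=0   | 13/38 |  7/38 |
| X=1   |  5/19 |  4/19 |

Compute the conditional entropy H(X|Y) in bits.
0.9913 bits

H(X|Y) = H(X,Y) - H(Y)

H(X,Y) = -Σ_{x,y} P(x,y) log₂ P(x,y). Per-cell terms -P(x,y)·log₂P(x,y):
  X=0: 0.52940, 0.44958
  X=1: 0.50684, 0.47325
Sum of the 4 terms: H(X,Y) = 1.9591 bits

Marginal of Y (column sums):
  P(Y=0) = 13/38 + 5/19 = 23/38
  P(Y=1) = 7/38 + 4/19 = 15/38
H(Y) = -[(23/38)·log₂(23/38) + (15/38)·log₂(15/38)]
  = 0.43843 + 0.52936 = 0.9678 bits

H(X|Y) = H(X,Y) - H(Y) = 1.9591 - 0.9678 = 0.9913 bits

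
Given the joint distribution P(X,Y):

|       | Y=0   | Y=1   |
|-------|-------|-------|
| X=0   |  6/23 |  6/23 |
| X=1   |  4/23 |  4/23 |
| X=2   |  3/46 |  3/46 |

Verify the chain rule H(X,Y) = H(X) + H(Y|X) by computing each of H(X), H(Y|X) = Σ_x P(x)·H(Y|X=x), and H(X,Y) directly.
H(X) = 1.4029 bits, H(Y|X) = 1.0000 bits, H(X,Y) = 2.4029 bits

Marginal of X (row sums):
  P(X=0) = 6/23 + 6/23 = 12/23
  P(X=1) = 4/23 + 4/23 = 8/23
  P(X=2) = 3/46 + 3/46 = 3/23
H(X) = -[(12/23)·log₂(12/23) + (8/23)·log₂(8/23) + (3/23)·log₂(3/23)]
  = 0.48970 + 0.52993 + 0.38330 = 1.4029 bits

H(Y|X) = Σ_x P(x)·H(Y|X=x):
  X=0: P(X=0) = 12/23, P(Y|X=0) = (1/2, 1/2) → H(Y|X=0) = 1.00000
  X=1: P(X=1) = 8/23, P(Y|X=1) = (1/2, 1/2) → H(Y|X=1) = 1.00000
  X=2: P(X=2) = 3/23, P(Y|X=2) = (1/2, 1/2) → H(Y|X=2) = 1.00000
H(Y|X) = (12/23)·1.00000 + (8/23)·1.00000 + (3/23)·1.00000 = 1.0000 bits

H(X,Y) = -Σ_{x,y} P(x,y) log₂ P(x,y). Per-cell terms -P(x,y)·log₂P(x,y):
  X=0: 0.50572, 0.50572
  X=1: 0.43888, 0.43888
  X=2: 0.25687, 0.25687
Sum of the 6 terms: H(X,Y) = 2.4029 bits

Chain rule check:
  H(X) + H(Y|X) = 1.4029 + 1.0000 = 2.4029 bits
  H(X,Y) = 2.4029 bits
✓ Chain rule verified.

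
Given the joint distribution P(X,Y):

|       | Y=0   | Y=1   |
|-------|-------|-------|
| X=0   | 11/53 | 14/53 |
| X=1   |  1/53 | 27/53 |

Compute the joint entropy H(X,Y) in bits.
1.5819 bits

H(X,Y) = -Σ_{x,y} P(x,y) log₂ P(x,y). Per-cell terms -P(x,y)·log₂P(x,y):
  X=0: 0.4708, 0.5073
  X=1: 0.1081, 0.4957
Sum of the 4 terms: H(X,Y) = 1.5819 bits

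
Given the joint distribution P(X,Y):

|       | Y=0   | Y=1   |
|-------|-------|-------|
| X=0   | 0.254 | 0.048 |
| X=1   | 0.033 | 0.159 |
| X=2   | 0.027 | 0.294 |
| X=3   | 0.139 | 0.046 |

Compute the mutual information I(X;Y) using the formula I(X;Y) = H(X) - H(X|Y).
0.3923 bits

I(X;Y) = H(X) - H(X|Y)

Marginal of X (row sums):
  P(X=0) = 0.254 + 0.048 = 0.302
  P(X=1) = 0.033 + 0.159 = 0.192
  P(X=2) = 0.027 + 0.294 = 0.321
  P(X=3) = 0.139 + 0.046 = 0.185
H(X) = -[0.302·log₂(0.302) + 0.192·log₂(0.192) + 0.321·log₂(0.321) + 0.185·log₂(0.185)]
  = 0.52167 + 0.45712 + 0.52623 + 0.45036 = 1.95538 bits

Marginal of Y (column sums):
  P(Y=0) = 0.254 + 0.033 + 0.027 + 0.139 = 0.453
  P(Y=1) = 0.048 + 0.159 + 0.294 + 0.046 = 0.547
H(X|Y) = Σ_y P(y)·H(X|Y=y):
  Y=0: P(Y=0) = 0.453, P(X|Y=0) = (254/453, 11/151, 9/151, 139/453) → H(X|Y=0) = 1.50879
  Y=1: P(Y=1) = 0.547, P(X|Y=1) = (48/547, 159/547, 294/547, 46/547) → H(X|Y=1) = 1.60799
H(X|Y) = 0.453·1.50879 + 0.547·1.60799 = 1.56305 bits

I(X;Y) = H(X) - H(X|Y) = 1.95538 - 1.56305 = 0.3923 bits

Cross-check via I(X;Y) = H(X) + H(Y) - H(X,Y): computing H(Y) from the column sums and H(X,Y) from the 8 cells in the same way gives H(Y) = 0.99362 bits and H(X,Y) = 2.55666 bits, so
I(X;Y) = 1.95538 + 0.99362 - 2.55666 = 0.3923 bits ✓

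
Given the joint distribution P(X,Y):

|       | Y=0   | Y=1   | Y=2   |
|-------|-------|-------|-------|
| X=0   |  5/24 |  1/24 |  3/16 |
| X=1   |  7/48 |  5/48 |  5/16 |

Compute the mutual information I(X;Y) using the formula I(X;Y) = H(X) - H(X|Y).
0.0394 bits

I(X;Y) = H(X) - H(X|Y)

Marginal of X (row sums):
  P(X=0) = 5/24 + 1/24 + 3/16 = 7/16
  P(X=1) = 7/48 + 5/48 + 5/16 = 9/16
H(X) = -[(7/16)·log₂(7/16) + (9/16)·log₂(9/16)]
  = 0.52178 + 0.46692 = 0.9887 bits

Marginal of Y (column sums):
  P(Y=0) = 5/24 + 7/48 = 17/48
  P(Y=1) = 1/24 + 5/48 = 7/48
  P(Y=2) = 3/16 + 5/16 = 1/2
H(X|Y) = Σ_y P(y)·H(X|Y=y):
  Y=0: P(Y=0) = 17/48, P(X|Y=0) = (10/17, 7/17) → H(X|Y=0) = 0.97742
  Y=1: P(Y=1) = 7/48, P(X|Y=1) = (2/7, 5/7) → H(X|Y=1) = 0.86312
  Y=2: P(Y=2) = 1/2, P(X|Y=2) = (3/8, 5/8) → H(X|Y=2) = 0.95443
H(X|Y) = (17/48)·0.97742 + (7/48)·0.86312 + (1/2)·0.95443 = 0.9493 bits

I(X;Y) = H(X) - H(X|Y) = 0.9887 - 0.9493 = 0.0394 bits

Cross-check via I(X;Y) = H(X) + H(Y) - H(X,Y): computing H(Y) from the column sums and H(X,Y) from the 6 cells in the same way gives H(Y) = 1.4354 bits and H(X,Y) = 2.3847 bits, so
I(X;Y) = 0.9887 + 1.4354 - 2.3847 = 0.0394 bits ✓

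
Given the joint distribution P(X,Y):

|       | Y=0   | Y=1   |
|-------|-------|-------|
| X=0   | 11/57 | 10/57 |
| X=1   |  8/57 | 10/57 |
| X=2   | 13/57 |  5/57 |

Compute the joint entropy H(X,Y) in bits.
2.5310 bits

H(X,Y) = -Σ_{x,y} P(x,y) log₂ P(x,y). Per-cell terms -P(x,y)·log₂P(x,y):
  X=0: 0.45804, 0.44052
  X=1: 0.39760, 0.44052
  X=2: 0.48635, 0.30798
Sum of the 6 terms: H(X,Y) = 2.5310 bits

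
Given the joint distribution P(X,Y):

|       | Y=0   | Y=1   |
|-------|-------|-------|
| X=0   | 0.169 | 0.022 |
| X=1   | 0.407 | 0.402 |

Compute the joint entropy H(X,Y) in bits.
1.6110 bits

H(X,Y) = -Σ_{x,y} P(x,y) log₂ P(x,y). Per-cell terms -P(x,y)·log₂P(x,y):
  X=0: 0.43347, 0.12114
  X=1: 0.52784, 0.52852
Sum of the 4 terms: H(X,Y) = 1.6110 bits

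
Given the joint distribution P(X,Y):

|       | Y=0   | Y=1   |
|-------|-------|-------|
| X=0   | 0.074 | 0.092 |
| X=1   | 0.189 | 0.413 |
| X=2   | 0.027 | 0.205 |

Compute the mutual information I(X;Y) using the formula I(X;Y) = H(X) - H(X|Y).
0.0433 bits

I(X;Y) = H(X) - H(X|Y)

Marginal of X (row sums):
  P(X=0) = 0.074 + 0.092 = 0.166
  P(X=1) = 0.189 + 0.413 = 0.602
  P(X=2) = 0.027 + 0.205 = 0.232
H(X) = -[0.166·log₂(0.166) + 0.602·log₂(0.602) + 0.232·log₂(0.232)]
  = 0.43006 + 0.44076 + 0.48901 = 1.3598 bits

Marginal of Y (column sums):
  P(Y=0) = 0.074 + 0.189 + 0.027 = 0.290
  P(Y=1) = 0.092 + 0.413 + 0.205 = 0.710
H(X|Y) = Σ_y P(y)·H(X|Y=y):
  Y=0: P(Y=0) = 0.290, P(X|Y=0) = (37/145, 189/290, 27/290) → H(X|Y=0) = 1.22424
  Y=1: P(Y=1) = 0.710, P(X|Y=1) = (46/355, 413/710, 41/142) → H(X|Y=1) = 1.35417
H(X|Y) = 0.290·1.22424 + 0.710·1.35417 = 1.3165 bits

I(X;Y) = H(X) - H(X|Y) = 1.3598 - 1.3165 = 0.0433 bits

Cross-check via I(X;Y) = H(X) + H(Y) - H(X,Y): computing H(Y) from the column sums and H(X,Y) from the 6 cells in the same way gives H(Y) = 0.8687 bits and H(X,Y) = 2.1852 bits, so
I(X;Y) = 1.3598 + 0.8687 - 2.1852 = 0.0433 bits ✓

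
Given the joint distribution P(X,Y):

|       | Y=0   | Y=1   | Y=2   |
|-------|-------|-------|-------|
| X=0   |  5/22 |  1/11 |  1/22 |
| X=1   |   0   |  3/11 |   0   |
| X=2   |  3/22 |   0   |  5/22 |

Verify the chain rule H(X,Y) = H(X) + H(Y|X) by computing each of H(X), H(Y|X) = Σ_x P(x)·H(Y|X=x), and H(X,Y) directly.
H(X) = 1.5726 bits, H(Y|X) = 0.8194 bits, H(X,Y) = 2.3920 bits

Marginal of X (row sums):
  P(X=0) = 5/22 + 1/11 + 1/22 = 4/11
  P(X=1) = 0 + 3/11 + 0 = 3/11
  P(X=2) = 3/22 + 0 + 5/22 = 4/11
H(X) = -[(4/11)·log₂(4/11) + (3/11)·log₂(3/11) + (4/11)·log₂(4/11)]
  = 0.53070 + 0.51122 + 0.53070 = 1.5726 bits

H(Y|X) = Σ_x P(x)·H(Y|X=x):
  X=0: P(X=0) = 4/11, P(Y|X=0) = (5/8, 1/4, 1/8) → H(Y|X=0) = 1.29879
  X=1: P(X=1) = 3/11, P(Y|X=1) = (0, 1, 0) → H(Y|X=1) = 0.00000
  X=2: P(X=2) = 4/11, P(Y|X=2) = (3/8, 0, 5/8) → H(Y|X=2) = 0.95443
H(Y|X) = (4/11)·1.29879 + (3/11)·0.00000 + (4/11)·0.95443 = 0.8194 bits

H(X,Y) = -Σ_{x,y} P(x,y) log₂ P(x,y). Per-cell terms -P(x,y)·log₂P(x,y):
  X=0: 0.48580, 0.31449, 0.20270
  X=1: 0.00000, 0.51122, 0.00000
  X=2: 0.39197, 0.00000, 0.48580
  (cells with P = 0 contribute 0)
Sum of the 9 terms: H(X,Y) = 2.3920 bits

Chain rule check:
  H(X) + H(Y|X) = 1.5726 + 0.8194 = 2.3920 bits
  H(X,Y) = 2.3920 bits
✓ Chain rule verified.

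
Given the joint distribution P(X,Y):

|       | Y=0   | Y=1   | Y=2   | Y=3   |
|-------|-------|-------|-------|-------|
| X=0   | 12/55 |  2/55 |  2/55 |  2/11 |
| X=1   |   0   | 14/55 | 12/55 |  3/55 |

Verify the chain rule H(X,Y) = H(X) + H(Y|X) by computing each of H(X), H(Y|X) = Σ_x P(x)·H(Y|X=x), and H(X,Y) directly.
H(X) = 0.9979 bits, H(Y|X) = 1.4868 bits, H(X,Y) = 2.4847 bits

Marginal of X (row sums):
  P(X=0) = 12/55 + 2/55 + 2/55 + 2/11 = 26/55
  P(X=1) = 0 + 14/55 + 12/55 + 3/55 = 29/55
H(X) = -[(26/55)·log₂(26/55) + (29/55)·log₂(29/55)]
  = 0.510980 + 0.486872 = 0.9979 bits

H(Y|X) = Σ_x P(x)·H(Y|X=x):
  X=0: P(X=0) = 26/55, P(Y|X=0) = (6/13, 1/13, 1/13, 5/13) → H(Y|X=0) = 1.614331
  X=1: P(X=1) = 29/55, P(Y|X=1) = (0, 14/29, 12/29, 3/29) → H(Y|X=1) = 1.372553
H(Y|X) = (26/55)·1.614331 + (29/55)·1.372553 = 1.4868 bits

H(X,Y) = -Σ_{x,y} P(x,y) log₂ P(x,y). Per-cell terms -P(x,y)·log₂P(x,y):
  X=0: 0.479214, 0.173868, 0.173868, 0.447169
  X=1: 0.000000, 0.502474, 0.479214, 0.228894
  (cells with P = 0 contribute 0)
Sum of the 8 terms: H(X,Y) = 2.4847 bits

Chain rule check:
  H(X) + H(Y|X) = 0.9979 + 1.4868 = 2.4847 bits
  H(X,Y) = 2.4847 bits
✓ Chain rule verified.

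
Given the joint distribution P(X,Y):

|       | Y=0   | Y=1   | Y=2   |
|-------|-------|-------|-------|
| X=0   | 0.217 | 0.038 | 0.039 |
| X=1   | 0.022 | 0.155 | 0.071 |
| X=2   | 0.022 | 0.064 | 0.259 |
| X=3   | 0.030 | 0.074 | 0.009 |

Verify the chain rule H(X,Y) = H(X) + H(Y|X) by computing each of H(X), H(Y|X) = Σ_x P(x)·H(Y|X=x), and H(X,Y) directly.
H(X) = 1.9033 bits, H(Y|X) = 1.1165 bits, H(X,Y) = 3.0197 bits

Marginal of X (row sums):
  P(X=0) = 0.217 + 0.038 + 0.039 = 0.294
  P(X=1) = 0.022 + 0.155 + 0.071 = 0.248
  P(X=2) = 0.022 + 0.064 + 0.259 = 0.345
  P(X=3) = 0.030 + 0.074 + 0.009 = 0.113
H(X) = -[0.294·log₂(0.294) + 0.248·log₂(0.248) + 0.345·log₂(0.345) + 0.113·log₂(0.113)]
  = 0.5192 + 0.4989 + 0.5297 + 0.3555 = 1.9033 bits

H(Y|X) = Σ_x P(x)·H(Y|X=x):
  X=0: P(X=0) = 0.294, P(Y|X=0) = (31/42, 19/147, 13/98) → H(Y|X=0) = 1.0915
  X=1: P(X=1) = 0.248, P(Y|X=1) = (11/124, 5/8, 71/248) → H(Y|X=1) = 1.2504
  X=2: P(X=2) = 0.345, P(Y|X=2) = (22/345, 64/345, 259/345) → H(Y|X=2) = 1.0146
  X=3: P(X=3) = 0.113, P(Y|X=3) = (30/113, 74/113, 9/113) → H(Y|X=3) = 1.1986
H(Y|X) = 0.294·1.0915 + 0.248·1.2504 + 0.345·1.0146 + 0.113·1.1986 = 1.1165 bits

H(X,Y) = -Σ_{x,y} P(x,y) log₂ P(x,y). Per-cell terms -P(x,y)·log₂P(x,y):
  X=0: 0.4783, 0.1793, 0.1825
  X=1: 0.1211, 0.4169, 0.2709
  X=2: 0.1211, 0.2538, 0.5048
  X=3: 0.1518, 0.2780, 0.0612
Sum of the 12 terms: H(X,Y) = 3.0197 bits

Chain rule check:
  H(X) + H(Y|X) = 1.9033 + 1.1165 = 3.0198 bits
  H(X,Y) = 3.0197 bits
✓ Chain rule verified (Δ = 0.0001 is 4-dp rounding noise: each of the three values was rounded independently).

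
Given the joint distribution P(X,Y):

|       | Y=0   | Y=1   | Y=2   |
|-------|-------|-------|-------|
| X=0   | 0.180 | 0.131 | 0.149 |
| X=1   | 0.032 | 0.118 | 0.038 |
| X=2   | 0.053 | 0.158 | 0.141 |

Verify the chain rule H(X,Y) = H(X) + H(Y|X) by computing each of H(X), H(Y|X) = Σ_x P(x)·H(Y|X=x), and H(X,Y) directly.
H(X) = 1.4989 bits, H(Y|X) = 1.4855 bits, H(X,Y) = 2.9844 bits

Marginal of X (row sums):
  P(X=0) = 0.180 + 0.131 + 0.149 = 0.460
  P(X=1) = 0.032 + 0.118 + 0.038 = 0.188
  P(X=2) = 0.053 + 0.158 + 0.141 = 0.352
H(X) = -[0.460·log₂(0.460) + 0.188·log₂(0.188) + 0.352·log₂(0.352)]
  = 0.51534 + 0.45330 + 0.53024 = 1.4989 bits

H(Y|X) = Σ_x P(x)·H(Y|X=x):
  X=0: P(X=0) = 0.460, P(Y|X=0) = (9/23, 131/460, 149/460) → H(Y|X=0) = 1.57252
  X=1: P(X=1) = 0.188, P(Y|X=1) = (8/47, 59/94, 19/94) → H(Y|X=1) = 1.32282
  X=2: P(X=2) = 0.352, P(Y|X=2) = (53/352, 79/176, 141/352) → H(Y|X=2) = 1.45871
H(Y|X) = 0.460·1.57252 + 0.188·1.32282 + 0.352·1.45871 = 1.4855 bits

H(X,Y) = -Σ_{x,y} P(x,y) log₂ P(x,y). Per-cell terms -P(x,y)·log₂P(x,y):
  X=0: 0.44531, 0.38414, 0.40925
  X=1: 0.15891, 0.36381, 0.17928
  X=2: 0.22461, 0.42060, 0.39850
Sum of the 9 terms: H(X,Y) = 2.9844 bits

Chain rule check:
  H(X) + H(Y|X) = 1.4989 + 1.4855 = 2.9844 bits
  H(X,Y) = 2.9844 bits
✓ Chain rule verified.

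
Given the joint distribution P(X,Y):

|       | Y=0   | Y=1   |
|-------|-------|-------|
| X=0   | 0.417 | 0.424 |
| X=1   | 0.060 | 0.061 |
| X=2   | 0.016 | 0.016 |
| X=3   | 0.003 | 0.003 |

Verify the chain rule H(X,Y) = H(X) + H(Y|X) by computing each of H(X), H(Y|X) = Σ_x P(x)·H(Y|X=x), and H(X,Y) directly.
H(X) = 0.7820 bits, H(Y|X) = 1.0000 bits, H(X,Y) = 1.7819 bits

Marginal of X (row sums):
  P(X=0) = 0.417 + 0.424 = 0.841
  P(X=1) = 0.060 + 0.061 = 0.121
  P(X=2) = 0.016 + 0.016 = 0.032
  P(X=3) = 0.003 + 0.003 = 0.006
H(X) = -[0.841·log₂(0.841) + 0.121·log₂(0.121) + 0.032·log₂(0.032) + 0.006·log₂(0.006)]
  = 0.2101 + 0.3687 + 0.1589 + 0.0443 = 0.7820 bits

H(Y|X) = Σ_x P(x)·H(Y|X=x):
  X=0: P(X=0) = 0.841, P(Y|X=0) = (417/841, 424/841) → H(Y|X=0) = 1.0000
  X=1: P(X=1) = 0.121, P(Y|X=1) = (60/121, 61/121) → H(Y|X=1) = 1.0000
  X=2: P(X=2) = 0.032, P(Y|X=2) = (1/2, 1/2) → H(Y|X=2) = 1.0000
  X=3: P(X=3) = 0.006, P(Y|X=3) = (1/2, 1/2) → H(Y|X=3) = 1.0000
H(Y|X) = 0.841·1.0000 + 0.121·1.0000 + 0.032·1.0000 + 0.006·1.0000 = 1.0000 bits

H(X,Y) = -Σ_{x,y} P(x,y) log₂ P(x,y). Per-cell terms -P(x,y)·log₂P(x,y):
  X=0: 0.5262, 0.5249
  X=1: 0.2435, 0.2461
  X=2: 0.0955, 0.0955
  X=3: 0.0251, 0.0251
Sum of the 8 terms: H(X,Y) = 1.7819 bits

Chain rule check:
  H(X) + H(Y|X) = 0.7820 + 1.0000 = 1.7820 bits
  H(X,Y) = 1.7819 bits
✓ Chain rule verified (Δ = 0.0001 is 4-dp rounding noise: each of the three values was rounded independently).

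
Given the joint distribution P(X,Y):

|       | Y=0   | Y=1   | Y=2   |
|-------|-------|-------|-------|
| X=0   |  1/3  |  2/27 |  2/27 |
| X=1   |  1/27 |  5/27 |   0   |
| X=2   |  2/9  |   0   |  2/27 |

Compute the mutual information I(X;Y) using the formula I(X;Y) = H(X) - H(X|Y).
0.3987 bits

I(X;Y) = H(X) - H(X|Y)

Marginal of X (row sums):
  P(X=0) = 1/3 + 2/27 + 2/27 = 13/27
  P(X=1) = 1/27 + 5/27 + 0 = 2/9
  P(X=2) = 2/9 + 0 + 2/27 = 8/27
H(X) = -[(13/27)·log₂(13/27) + (2/9)·log₂(2/9) + (8/27)·log₂(8/27)]
  = 0.5077 + 0.4822 + 0.5200 = 1.5099 bits

Marginal of Y (column sums):
  P(Y=0) = 1/3 + 1/27 + 2/9 = 16/27
  P(Y=1) = 2/27 + 5/27 + 0 = 7/27
  P(Y=2) = 2/27 + 0 + 2/27 = 4/27
H(X|Y) = Σ_y P(y)·H(X|Y=y):
  Y=0: P(Y=0) = 16/27, P(X|Y=0) = (9/16, 1/16, 3/8) → H(X|Y=0) = 1.2476
  Y=1: P(Y=1) = 7/27, P(X|Y=1) = (2/7, 5/7, 0) → H(X|Y=1) = 0.8631
  Y=2: P(Y=2) = 4/27, P(X|Y=2) = (1/2, 0, 1/2) → H(X|Y=2) = 1.0000
H(X|Y) = (16/27)·1.2476 + (7/27)·0.8631 + (4/27)·1.0000 = 1.1112 bits

I(X;Y) = H(X) - H(X|Y) = 1.5099 - 1.1112 = 0.3987 bits

Cross-check via I(X;Y) = H(X) + H(Y) - H(X,Y): computing H(Y) from the column sums and H(X,Y) from the 9 cells in the same way gives H(Y) = 1.3604 bits and H(X,Y) = 2.4716 bits, so
I(X;Y) = 1.5099 + 1.3604 - 2.4716 = 0.3987 bits ✓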